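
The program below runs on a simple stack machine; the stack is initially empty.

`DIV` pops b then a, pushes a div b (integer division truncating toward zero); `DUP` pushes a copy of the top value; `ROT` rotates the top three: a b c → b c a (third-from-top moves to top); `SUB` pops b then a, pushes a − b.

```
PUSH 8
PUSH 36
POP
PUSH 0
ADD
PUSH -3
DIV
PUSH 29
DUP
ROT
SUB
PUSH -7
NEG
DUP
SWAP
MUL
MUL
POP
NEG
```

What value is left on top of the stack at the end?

PUSH 8  -> [8]
PUSH 36 -> [8, 36]
POP     -> [8]
PUSH 0  -> [8, 0]
ADD     -> [8]
PUSH -3 -> [8, -3]
DIV     -> [-2]
PUSH 29 -> [-2, 29]
DUP     -> [-2, 29, 29]
ROT     -> [29, 29, -2]
SUB     -> [29, 31]
PUSH -7 -> [29, 31, -7]
NEG     -> [29, 31, 7]
DUP     -> [29, 31, 7, 7]
SWAP    -> [29, 31, 7, 7]
MUL     -> [29, 31, 49]
MUL     -> [29, 1519]
POP     -> [29]
NEG     -> [-29]

-29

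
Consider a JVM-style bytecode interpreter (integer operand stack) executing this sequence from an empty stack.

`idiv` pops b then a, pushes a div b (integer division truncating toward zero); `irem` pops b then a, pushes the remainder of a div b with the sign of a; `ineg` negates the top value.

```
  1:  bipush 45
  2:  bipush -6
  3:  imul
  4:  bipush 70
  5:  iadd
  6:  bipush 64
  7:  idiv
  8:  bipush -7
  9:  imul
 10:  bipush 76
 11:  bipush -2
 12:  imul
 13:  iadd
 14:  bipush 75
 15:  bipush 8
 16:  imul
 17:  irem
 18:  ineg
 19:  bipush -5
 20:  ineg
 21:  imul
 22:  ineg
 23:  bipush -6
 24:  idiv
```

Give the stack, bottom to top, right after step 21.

[655]

bipush 45 -> 45
bipush -6 -> 45 -6
imul      -> -270
bipush 70 -> -270 70
iadd      -> -200
bipush 64 -> -200 64
idiv      -> -3
bipush -7 -> -3 -7
imul      -> 21
bipush 76 -> 21 76
bipush -2 -> 21 76 -2
imul      -> 21 -152
iadd      -> -131
bipush 75 -> -131 75
bipush 8  -> -131 75 8
imul      -> -131 600
irem      -> -131
ineg      -> 131
bipush -5 -> 131 -5
ineg      -> 131 5
imul      -> 655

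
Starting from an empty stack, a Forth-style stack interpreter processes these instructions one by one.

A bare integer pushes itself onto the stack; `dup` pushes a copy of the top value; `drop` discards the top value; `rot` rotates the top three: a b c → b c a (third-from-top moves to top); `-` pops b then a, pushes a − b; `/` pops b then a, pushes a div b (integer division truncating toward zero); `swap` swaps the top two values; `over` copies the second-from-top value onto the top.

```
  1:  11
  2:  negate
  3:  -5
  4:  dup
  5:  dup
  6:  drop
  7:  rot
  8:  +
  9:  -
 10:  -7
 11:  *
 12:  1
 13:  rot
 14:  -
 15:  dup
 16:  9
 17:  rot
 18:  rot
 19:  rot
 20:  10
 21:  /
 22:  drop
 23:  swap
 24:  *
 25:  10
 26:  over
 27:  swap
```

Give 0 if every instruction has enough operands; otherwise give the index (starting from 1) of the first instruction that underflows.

11     -> [11]
negate -> [-11]
-5     -> [-11, -5]
dup    -> [-11, -5, -5]
dup    -> [-11, -5, -5, -5]
drop   -> [-11, -5, -5]
rot    -> [-5, -5, -11]
+      -> [-5, -16]
-      -> [11]
-7     -> [11, -7]
*      -> [-77]
1      -> [-77, 1]
rot  — needs 3 operands, stack has 2 → underflow

13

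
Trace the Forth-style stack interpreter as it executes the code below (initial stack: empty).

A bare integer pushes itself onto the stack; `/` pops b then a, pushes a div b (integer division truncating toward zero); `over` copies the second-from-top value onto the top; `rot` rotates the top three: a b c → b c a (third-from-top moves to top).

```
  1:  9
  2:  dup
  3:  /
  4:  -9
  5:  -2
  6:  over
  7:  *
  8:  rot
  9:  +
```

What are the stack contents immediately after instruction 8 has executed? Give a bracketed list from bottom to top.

9    -> 9
dup  -> 9 9
/    -> 1
-9   -> 1 -9
-2   -> 1 -9 -2
over -> 1 -9 -2 -9
*    -> 1 -9 18
rot  -> -9 18 1

[-9, 18, 1]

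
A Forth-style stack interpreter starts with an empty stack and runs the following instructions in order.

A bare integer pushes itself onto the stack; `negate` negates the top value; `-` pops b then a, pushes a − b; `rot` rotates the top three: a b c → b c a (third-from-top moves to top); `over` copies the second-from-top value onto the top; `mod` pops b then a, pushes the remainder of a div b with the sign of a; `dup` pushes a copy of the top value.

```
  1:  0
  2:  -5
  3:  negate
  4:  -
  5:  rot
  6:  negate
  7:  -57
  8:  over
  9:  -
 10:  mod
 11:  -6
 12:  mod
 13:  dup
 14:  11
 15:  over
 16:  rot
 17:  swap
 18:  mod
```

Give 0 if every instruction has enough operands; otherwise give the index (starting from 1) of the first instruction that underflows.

5

0      : [0]
-5     : [0, -5]
negate : [0, 5]
-      : [-5]
rot  — needs 3 operands, stack has 1 → underflow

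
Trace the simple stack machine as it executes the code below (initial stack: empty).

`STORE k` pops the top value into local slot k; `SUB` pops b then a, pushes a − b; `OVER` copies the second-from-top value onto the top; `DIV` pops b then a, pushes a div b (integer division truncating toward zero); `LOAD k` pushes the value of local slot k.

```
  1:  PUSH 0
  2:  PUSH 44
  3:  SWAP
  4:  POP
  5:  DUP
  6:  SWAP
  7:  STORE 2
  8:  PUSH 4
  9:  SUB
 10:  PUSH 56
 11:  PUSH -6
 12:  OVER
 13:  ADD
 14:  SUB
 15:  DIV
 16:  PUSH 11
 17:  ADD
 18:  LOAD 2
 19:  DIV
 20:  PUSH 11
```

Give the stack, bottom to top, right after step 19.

[0]

PUSH 0  → 0
PUSH 44 → 0 44
SWAP    → 44 0
POP     → 44
DUP     → 44 44
SWAP    → 44 44
STORE 2 → 44
PUSH 4  → 44 4
SUB     → 40
PUSH 56 → 40 56
PUSH -6 → 40 56 -6
OVER    → 40 56 -6 56
ADD     → 40 56 50
SUB     → 40 6
DIV     → 6
PUSH 11 → 6 11
ADD     → 17
LOAD 2  → 17 44
DIV     → 0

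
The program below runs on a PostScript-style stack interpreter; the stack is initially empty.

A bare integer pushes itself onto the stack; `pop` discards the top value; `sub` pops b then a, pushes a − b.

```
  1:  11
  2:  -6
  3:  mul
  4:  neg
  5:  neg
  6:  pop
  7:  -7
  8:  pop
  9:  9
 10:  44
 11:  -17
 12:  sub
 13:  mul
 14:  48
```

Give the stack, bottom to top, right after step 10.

[9, 44]

11   [11]
-6   [11, -6]
mul  [-66]
neg  [66]
neg  [-66]
pop  []
-7   [-7]
pop  []
9    [9]
44   [9, 44]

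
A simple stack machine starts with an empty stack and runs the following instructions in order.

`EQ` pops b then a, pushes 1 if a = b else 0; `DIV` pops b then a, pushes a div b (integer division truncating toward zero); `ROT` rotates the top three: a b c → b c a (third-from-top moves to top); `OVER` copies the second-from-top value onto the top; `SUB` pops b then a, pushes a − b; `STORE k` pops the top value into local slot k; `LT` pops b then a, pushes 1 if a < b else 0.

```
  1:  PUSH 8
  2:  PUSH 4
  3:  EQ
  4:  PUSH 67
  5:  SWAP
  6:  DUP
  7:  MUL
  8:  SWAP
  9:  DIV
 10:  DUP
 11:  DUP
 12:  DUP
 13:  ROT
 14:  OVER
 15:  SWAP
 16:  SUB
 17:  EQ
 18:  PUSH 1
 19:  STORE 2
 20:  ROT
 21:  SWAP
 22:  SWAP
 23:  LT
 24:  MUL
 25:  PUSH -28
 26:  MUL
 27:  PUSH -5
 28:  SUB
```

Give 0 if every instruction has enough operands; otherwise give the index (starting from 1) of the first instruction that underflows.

PUSH 8   → [8]
PUSH 4   → [8, 4]
EQ       → [0]
PUSH 67  → [0, 67]
SWAP     → [67, 0]
DUP      → [67, 0, 0]
MUL      → [67, 0]
SWAP     → [0, 67]
DIV      → [0]
DUP      → [0, 0]
DUP      → [0, 0, 0]
DUP      → [0, 0, 0, 0]
ROT      → [0, 0, 0, 0]
OVER     → [0, 0, 0, 0, 0]
SWAP     → [0, 0, 0, 0, 0]
SUB      → [0, 0, 0, 0]
EQ       → [0, 0, 1]
PUSH 1   → [0, 0, 1, 1]
STORE 2  → [0, 0, 1]
ROT      → [0, 1, 0]
SWAP     → [0, 0, 1]
SWAP     → [0, 1, 0]
LT       → [0, 0]
MUL      → [0]
PUSH -28 → [0, -28]
MUL      → [0]
PUSH -5  → [0, -5]
SUB      → [5]

0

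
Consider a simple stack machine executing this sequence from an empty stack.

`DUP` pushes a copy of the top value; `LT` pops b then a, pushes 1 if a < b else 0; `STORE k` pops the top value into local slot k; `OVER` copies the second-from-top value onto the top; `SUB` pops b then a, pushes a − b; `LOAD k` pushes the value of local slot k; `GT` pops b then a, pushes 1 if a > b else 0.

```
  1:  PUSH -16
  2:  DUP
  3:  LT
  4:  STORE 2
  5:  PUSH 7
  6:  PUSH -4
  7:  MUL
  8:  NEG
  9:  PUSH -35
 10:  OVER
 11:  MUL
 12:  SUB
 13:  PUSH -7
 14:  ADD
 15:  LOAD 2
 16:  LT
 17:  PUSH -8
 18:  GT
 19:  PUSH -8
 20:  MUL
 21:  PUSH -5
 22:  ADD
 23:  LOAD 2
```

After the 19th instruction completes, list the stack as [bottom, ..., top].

[1, -8]

PUSH -16  -16
DUP       -16 -16
LT        0
STORE 2   (empty)
PUSH 7    7
PUSH -4   7 -4
MUL       -28
NEG       28
PUSH -35  28 -35
OVER      28 -35 28
MUL       28 -980
SUB       1008
PUSH -7   1008 -7
ADD       1001
LOAD 2    1001 0
LT        0
PUSH -8   0 -8
GT        1
PUSH -8   1 -8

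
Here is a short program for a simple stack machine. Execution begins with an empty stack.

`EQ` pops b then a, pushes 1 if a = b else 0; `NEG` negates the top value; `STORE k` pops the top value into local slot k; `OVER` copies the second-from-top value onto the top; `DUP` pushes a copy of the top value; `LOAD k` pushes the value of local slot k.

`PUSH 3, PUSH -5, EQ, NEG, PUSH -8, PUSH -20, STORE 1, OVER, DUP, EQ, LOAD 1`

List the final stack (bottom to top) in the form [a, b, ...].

[0, -8, 1, -20]

PUSH 3   : 3
PUSH -5  : 3 -5
EQ       : 0
NEG      : 0
PUSH -8  : 0 -8
PUSH -20 : 0 -8 -20
STORE 1  : 0 -8
OVER     : 0 -8 0
DUP      : 0 -8 0 0
EQ       : 0 -8 1
LOAD 1   : 0 -8 1 -20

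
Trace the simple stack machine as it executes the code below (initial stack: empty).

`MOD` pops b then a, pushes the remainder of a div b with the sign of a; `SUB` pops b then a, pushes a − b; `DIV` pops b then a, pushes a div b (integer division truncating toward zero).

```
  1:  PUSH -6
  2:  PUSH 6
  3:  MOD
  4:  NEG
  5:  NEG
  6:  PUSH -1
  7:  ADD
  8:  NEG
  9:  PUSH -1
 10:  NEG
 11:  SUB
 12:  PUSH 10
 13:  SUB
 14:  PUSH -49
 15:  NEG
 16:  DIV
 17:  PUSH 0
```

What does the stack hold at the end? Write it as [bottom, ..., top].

[0, 0]

PUSH -6  : -6
PUSH 6   : -6 6
MOD      : 0
NEG      : 0
NEG      : 0
PUSH -1  : 0 -1
ADD      : -1
NEG      : 1
PUSH -1  : 1 -1
NEG      : 1 1
SUB      : 0
PUSH 10  : 0 10
SUB      : -10
PUSH -49 : -10 -49
NEG      : -10 49
DIV      : 0
PUSH 0   : 0 0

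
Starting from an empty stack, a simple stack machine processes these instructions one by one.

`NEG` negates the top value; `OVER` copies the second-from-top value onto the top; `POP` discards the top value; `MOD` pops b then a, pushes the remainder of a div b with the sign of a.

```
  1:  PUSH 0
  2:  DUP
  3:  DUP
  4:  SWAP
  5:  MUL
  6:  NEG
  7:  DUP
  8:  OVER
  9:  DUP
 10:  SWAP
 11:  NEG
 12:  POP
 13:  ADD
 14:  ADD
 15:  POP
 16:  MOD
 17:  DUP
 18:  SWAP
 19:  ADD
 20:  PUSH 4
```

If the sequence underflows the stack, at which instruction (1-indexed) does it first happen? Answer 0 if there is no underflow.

16

PUSH 0 -> 0
DUP    -> 0 0
DUP    -> 0 0 0
SWAP   -> 0 0 0
MUL    -> 0 0
NEG    -> 0 0
DUP    -> 0 0 0
OVER   -> 0 0 0 0
DUP    -> 0 0 0 0 0
SWAP   -> 0 0 0 0 0
NEG    -> 0 0 0 0 0
POP    -> 0 0 0 0
ADD    -> 0 0 0
ADD    -> 0 0
POP    -> 0
MOD  — needs 2 operands, stack has 1 → underflow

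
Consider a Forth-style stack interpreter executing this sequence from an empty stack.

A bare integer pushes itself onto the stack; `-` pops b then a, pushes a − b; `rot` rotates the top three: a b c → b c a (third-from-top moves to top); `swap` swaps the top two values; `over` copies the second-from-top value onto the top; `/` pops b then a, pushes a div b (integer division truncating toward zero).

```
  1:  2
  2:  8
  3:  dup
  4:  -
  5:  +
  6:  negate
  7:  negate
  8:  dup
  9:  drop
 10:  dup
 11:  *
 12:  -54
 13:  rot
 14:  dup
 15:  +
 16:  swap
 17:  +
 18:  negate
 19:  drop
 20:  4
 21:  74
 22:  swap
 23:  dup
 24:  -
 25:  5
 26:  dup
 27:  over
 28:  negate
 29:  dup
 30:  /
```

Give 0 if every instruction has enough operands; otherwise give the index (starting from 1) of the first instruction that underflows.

2       [2]
8       [2, 8]
dup     [2, 8, 8]
-       [2, 0]
+       [2]
negate  [-2]
negate  [2]
dup     [2, 2]
drop    [2]
dup     [2, 2]
*       [4]
-54     [4, -54]
rot  — needs 3 operands, stack has 2 → underflow

13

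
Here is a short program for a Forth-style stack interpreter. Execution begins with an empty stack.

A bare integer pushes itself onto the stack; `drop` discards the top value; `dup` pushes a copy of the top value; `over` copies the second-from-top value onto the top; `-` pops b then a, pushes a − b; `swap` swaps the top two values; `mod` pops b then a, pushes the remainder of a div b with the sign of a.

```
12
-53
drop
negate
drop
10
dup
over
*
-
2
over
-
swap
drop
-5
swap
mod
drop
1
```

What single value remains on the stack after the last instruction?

12     -> [12]
-53    -> [12, -53]
drop   -> [12]
negate -> [-12]
drop   -> []
10     -> [10]
dup    -> [10, 10]
over   -> [10, 10, 10]
*      -> [10, 100]
-      -> [-90]
2      -> [-90, 2]
over   -> [-90, 2, -90]
-      -> [-90, 92]
swap   -> [92, -90]
drop   -> [92]
-5     -> [92, -5]
swap   -> [-5, 92]
mod    -> [-5]
drop   -> []
1      -> [1]

1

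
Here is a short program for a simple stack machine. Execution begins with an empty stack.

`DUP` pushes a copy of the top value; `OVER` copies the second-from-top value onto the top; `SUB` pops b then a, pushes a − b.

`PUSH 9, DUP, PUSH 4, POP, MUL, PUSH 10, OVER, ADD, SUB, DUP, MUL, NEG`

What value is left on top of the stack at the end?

PUSH 9   9
DUP      9 9
PUSH 4   9 9 4
POP      9 9
MUL      81
PUSH 10  81 10
OVER     81 10 81
ADD      81 91
SUB      -10
DUP      -10 -10
MUL      100
NEG      -100

-100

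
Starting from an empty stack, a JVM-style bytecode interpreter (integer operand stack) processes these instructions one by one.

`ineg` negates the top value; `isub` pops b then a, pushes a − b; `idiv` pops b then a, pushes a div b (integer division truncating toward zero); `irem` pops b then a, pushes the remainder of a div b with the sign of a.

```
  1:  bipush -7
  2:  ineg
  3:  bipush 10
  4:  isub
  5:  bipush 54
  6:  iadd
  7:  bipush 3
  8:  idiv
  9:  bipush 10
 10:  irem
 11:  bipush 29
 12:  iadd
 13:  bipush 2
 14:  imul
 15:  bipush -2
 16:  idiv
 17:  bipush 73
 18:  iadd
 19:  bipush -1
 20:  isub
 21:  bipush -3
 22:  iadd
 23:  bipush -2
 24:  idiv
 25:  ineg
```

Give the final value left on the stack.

bipush -7 -> -7
ineg      -> 7
bipush 10 -> 7 10
isub      -> -3
bipush 54 -> -3 54
iadd      -> 51
bipush 3  -> 51 3
idiv      -> 17
bipush 10 -> 17 10
irem      -> 7
bipush 29 -> 7 29
iadd      -> 36
bipush 2  -> 36 2
imul      -> 72
bipush -2 -> 72 -2
idiv      -> -36
bipush 73 -> -36 73
iadd      -> 37
bipush -1 -> 37 -1
isub      -> 38
bipush -3 -> 38 -3
iadd      -> 35
bipush -2 -> 35 -2
idiv      -> -17
ineg      -> 17

17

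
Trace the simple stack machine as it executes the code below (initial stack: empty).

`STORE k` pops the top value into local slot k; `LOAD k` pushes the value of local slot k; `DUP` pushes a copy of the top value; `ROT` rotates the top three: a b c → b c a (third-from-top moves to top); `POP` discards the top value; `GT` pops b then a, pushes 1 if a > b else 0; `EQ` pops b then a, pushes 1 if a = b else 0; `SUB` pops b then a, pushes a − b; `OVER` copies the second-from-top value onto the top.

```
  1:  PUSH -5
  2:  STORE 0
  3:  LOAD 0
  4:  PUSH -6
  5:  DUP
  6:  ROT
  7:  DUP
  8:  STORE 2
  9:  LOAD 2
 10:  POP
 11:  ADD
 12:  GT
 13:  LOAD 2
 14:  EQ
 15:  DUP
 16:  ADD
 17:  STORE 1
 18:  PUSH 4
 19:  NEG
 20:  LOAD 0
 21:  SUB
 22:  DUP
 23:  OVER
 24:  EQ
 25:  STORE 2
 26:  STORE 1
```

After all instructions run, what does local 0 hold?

-5

PUSH -5 -> -5
STORE 0 -> (empty)
LOAD 0  -> -5
PUSH -6 -> -5 -6
DUP     -> -5 -6 -6
ROT     -> -6 -6 -5
DUP     -> -6 -6 -5 -5
STORE 2 -> -6 -6 -5
LOAD 2  -> -6 -6 -5 -5
POP     -> -6 -6 -5
ADD     -> -6 -11
GT      -> 1
LOAD 2  -> 1 -5
EQ      -> 0
DUP     -> 0 0
ADD     -> 0
STORE 1 -> (empty)
PUSH 4  -> 4
NEG     -> -4
LOAD 0  -> -4 -5
SUB     -> 1
DUP     -> 1 1
OVER    -> 1 1 1
EQ      -> 1 1
STORE 2 -> 1
STORE 1 -> (empty)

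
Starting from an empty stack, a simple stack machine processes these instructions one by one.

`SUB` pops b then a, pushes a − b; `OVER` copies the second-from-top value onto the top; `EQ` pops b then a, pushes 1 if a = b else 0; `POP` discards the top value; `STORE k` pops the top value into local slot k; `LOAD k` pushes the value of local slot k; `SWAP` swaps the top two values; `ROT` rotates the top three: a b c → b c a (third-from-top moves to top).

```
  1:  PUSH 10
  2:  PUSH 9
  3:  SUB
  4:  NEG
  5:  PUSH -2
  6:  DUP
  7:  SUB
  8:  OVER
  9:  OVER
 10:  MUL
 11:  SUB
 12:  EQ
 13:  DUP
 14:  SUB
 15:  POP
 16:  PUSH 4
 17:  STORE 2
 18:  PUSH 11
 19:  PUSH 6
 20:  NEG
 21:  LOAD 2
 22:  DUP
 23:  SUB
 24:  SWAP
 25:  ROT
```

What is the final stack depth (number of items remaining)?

3

PUSH 10 -> [10]
PUSH 9  -> [10, 9]
SUB     -> [1]
NEG     -> [-1]
PUSH -2 -> [-1, -2]
DUP     -> [-1, -2, -2]
SUB     -> [-1, 0]
OVER    -> [-1, 0, -1]
OVER    -> [-1, 0, -1, 0]
MUL     -> [-1, 0, 0]
SUB     -> [-1, 0]
EQ      -> [0]
DUP     -> [0, 0]
SUB     -> [0]
POP     -> []
PUSH 4  -> [4]
STORE 2 -> []
PUSH 11 -> [11]
PUSH 6  -> [11, 6]
NEG     -> [11, -6]
LOAD 2  -> [11, -6, 4]
DUP     -> [11, -6, 4, 4]
SUB     -> [11, -6, 0]
SWAP    -> [11, 0, -6]
ROT     -> [0, -6, 11]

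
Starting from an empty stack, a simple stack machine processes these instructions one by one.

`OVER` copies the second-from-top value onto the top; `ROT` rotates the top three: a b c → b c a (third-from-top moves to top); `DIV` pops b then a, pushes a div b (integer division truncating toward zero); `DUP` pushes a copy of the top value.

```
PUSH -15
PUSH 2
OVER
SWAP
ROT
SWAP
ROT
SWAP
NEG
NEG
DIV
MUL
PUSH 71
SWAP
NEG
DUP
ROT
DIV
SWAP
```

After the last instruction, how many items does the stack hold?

PUSH -15 → -15
PUSH 2   → -15 2
OVER     → -15 2 -15
SWAP     → -15 -15 2
ROT      → -15 2 -15
SWAP     → -15 -15 2
ROT      → -15 2 -15
SWAP     → -15 -15 2
NEG      → -15 -15 -2
NEG      → -15 -15 2
DIV      → -15 -7
MUL      → 105
PUSH 71  → 105 71
SWAP     → 71 105
NEG      → 71 -105
DUP      → 71 -105 -105
ROT      → -105 -105 71
DIV      → -105 -1
SWAP     → -1 -105

2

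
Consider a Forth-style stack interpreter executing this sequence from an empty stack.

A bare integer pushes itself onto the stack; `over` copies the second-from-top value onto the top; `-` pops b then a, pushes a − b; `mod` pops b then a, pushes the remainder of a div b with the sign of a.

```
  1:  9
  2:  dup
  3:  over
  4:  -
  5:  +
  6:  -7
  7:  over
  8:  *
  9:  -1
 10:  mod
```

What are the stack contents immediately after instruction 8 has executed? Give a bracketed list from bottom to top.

9     [9]
dup   [9, 9]
over  [9, 9, 9]
-     [9, 0]
+     [9]
-7    [9, -7]
over  [9, -7, 9]
*     [9, -63]

[9, -63]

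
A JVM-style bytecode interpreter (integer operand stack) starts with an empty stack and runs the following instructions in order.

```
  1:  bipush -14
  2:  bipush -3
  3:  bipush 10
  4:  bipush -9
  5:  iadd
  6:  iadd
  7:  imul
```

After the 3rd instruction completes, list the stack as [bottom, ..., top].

[-14, -3, 10]

bipush -14 → -14
bipush -3  → -14 -3
bipush 10  → -14 -3 10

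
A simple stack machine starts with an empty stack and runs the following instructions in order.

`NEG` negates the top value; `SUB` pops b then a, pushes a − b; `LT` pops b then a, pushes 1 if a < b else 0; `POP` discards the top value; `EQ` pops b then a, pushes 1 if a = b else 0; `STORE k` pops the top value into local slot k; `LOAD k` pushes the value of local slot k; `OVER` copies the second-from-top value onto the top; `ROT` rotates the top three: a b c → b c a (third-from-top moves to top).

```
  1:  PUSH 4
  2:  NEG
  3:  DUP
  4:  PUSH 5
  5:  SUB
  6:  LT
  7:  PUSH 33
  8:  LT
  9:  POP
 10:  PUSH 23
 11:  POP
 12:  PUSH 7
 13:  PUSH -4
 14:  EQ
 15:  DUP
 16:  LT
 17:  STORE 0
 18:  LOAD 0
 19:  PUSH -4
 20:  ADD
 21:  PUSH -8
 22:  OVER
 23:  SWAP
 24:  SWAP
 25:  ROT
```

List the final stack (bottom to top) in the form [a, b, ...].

PUSH 4   4
NEG      -4
DUP      -4 -4
PUSH 5   -4 -4 5
SUB      -4 -9
LT       0
PUSH 33  0 33
LT       1
POP      (empty)
PUSH 23  23
POP      (empty)
PUSH 7   7
PUSH -4  7 -4
EQ       0
DUP      0 0
LT       0
STORE 0  (empty)
LOAD 0   0
PUSH -4  0 -4
ADD      -4
PUSH -8  -4 -8
OVER     -4 -8 -4
SWAP     -4 -4 -8
SWAP     -4 -8 -4
ROT      -8 -4 -4

[-8, -4, -4]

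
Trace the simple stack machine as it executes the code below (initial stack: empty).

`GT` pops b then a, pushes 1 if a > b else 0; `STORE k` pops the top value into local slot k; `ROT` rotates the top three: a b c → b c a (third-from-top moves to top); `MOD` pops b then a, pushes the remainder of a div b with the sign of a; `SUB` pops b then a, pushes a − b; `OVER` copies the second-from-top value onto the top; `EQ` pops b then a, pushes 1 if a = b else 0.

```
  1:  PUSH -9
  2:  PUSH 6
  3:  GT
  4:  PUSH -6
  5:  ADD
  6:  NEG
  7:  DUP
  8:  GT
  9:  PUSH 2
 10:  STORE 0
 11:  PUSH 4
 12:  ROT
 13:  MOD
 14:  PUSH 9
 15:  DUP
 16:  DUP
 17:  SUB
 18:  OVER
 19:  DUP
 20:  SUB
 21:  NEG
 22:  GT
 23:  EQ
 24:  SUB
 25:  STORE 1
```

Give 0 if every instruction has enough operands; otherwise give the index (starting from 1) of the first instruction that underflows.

PUSH -9  -9
PUSH 6   -9 6
GT       0
PUSH -6  0 -6
ADD      -6
NEG      6
DUP      6 6
GT       0
PUSH 2   0 2
STORE 0  0
PUSH 4   0 4
ROT  — needs 3 operands, stack has 2 → underflow

12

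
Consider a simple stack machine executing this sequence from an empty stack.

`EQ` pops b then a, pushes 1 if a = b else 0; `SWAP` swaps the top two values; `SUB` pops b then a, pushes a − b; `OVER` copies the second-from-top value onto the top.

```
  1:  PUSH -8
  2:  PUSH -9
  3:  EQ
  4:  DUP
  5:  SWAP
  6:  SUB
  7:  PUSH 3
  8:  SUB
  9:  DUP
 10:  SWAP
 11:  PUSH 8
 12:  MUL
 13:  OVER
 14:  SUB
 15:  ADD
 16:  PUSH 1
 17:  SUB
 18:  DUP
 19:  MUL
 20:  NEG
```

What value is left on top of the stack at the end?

-625

PUSH -8 : [-8]
PUSH -9 : [-8, -9]
EQ      : [0]
DUP     : [0, 0]
SWAP    : [0, 0]
SUB     : [0]
PUSH 3  : [0, 3]
SUB     : [-3]
DUP     : [-3, -3]
SWAP    : [-3, -3]
PUSH 8  : [-3, -3, 8]
MUL     : [-3, -24]
OVER    : [-3, -24, -3]
SUB     : [-3, -21]
ADD     : [-24]
PUSH 1  : [-24, 1]
SUB     : [-25]
DUP     : [-25, -25]
MUL     : [625]
NEG     : [-625]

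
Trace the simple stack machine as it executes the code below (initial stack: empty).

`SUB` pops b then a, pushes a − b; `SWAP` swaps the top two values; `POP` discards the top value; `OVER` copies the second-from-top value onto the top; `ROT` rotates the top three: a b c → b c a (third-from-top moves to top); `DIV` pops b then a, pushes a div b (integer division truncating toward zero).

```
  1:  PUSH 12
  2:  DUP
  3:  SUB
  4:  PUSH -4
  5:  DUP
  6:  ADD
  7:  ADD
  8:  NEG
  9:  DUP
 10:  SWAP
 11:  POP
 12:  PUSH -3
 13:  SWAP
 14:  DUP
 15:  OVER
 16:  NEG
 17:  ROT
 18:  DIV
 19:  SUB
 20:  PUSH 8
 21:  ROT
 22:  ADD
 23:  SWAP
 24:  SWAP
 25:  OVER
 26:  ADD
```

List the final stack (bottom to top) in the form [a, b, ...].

PUSH 12 : 12
DUP     : 12 12
SUB     : 0
PUSH -4 : 0 -4
DUP     : 0 -4 -4
ADD     : 0 -8
ADD     : -8
NEG     : 8
DUP     : 8 8
SWAP    : 8 8
POP     : 8
PUSH -3 : 8 -3
SWAP    : -3 8
DUP     : -3 8 8
OVER    : -3 8 8 8
NEG     : -3 8 8 -8
ROT     : -3 8 -8 8
DIV     : -3 8 -1
SUB     : -3 9
PUSH 8  : -3 9 8
ROT     : 9 8 -3
ADD     : 9 5
SWAP    : 5 9
SWAP    : 9 5
OVER    : 9 5 9
ADD     : 9 14

[9, 14]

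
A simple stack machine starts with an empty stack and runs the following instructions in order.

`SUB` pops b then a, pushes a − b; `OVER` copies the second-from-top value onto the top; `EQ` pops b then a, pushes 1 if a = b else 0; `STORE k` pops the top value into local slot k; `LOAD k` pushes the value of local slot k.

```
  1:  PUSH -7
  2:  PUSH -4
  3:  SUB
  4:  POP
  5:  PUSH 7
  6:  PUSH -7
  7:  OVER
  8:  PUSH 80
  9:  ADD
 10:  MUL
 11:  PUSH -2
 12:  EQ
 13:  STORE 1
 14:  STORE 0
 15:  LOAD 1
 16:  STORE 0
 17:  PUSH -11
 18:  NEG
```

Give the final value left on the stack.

PUSH -7  -> -7
PUSH -4  -> -7 -4
SUB      -> -3
POP      -> (empty)
PUSH 7   -> 7
PUSH -7  -> 7 -7
OVER     -> 7 -7 7
PUSH 80  -> 7 -7 7 80
ADD      -> 7 -7 87
MUL      -> 7 -609
PUSH -2  -> 7 -609 -2
EQ       -> 7 0
STORE 1  -> 7
STORE 0  -> (empty)
LOAD 1   -> 0
STORE 0  -> (empty)
PUSH -11 -> -11
NEG      -> 11

11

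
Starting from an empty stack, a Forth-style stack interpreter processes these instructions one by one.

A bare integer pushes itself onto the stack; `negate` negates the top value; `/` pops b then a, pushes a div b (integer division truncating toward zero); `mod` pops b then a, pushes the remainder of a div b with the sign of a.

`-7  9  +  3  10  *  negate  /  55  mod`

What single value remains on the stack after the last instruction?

0

-7     -> -7
9      -> -7 9
+      -> 2
3      -> 2 3
10     -> 2 3 10
*      -> 2 30
negate -> 2 -30
/      -> 0
55     -> 0 55
mod    -> 0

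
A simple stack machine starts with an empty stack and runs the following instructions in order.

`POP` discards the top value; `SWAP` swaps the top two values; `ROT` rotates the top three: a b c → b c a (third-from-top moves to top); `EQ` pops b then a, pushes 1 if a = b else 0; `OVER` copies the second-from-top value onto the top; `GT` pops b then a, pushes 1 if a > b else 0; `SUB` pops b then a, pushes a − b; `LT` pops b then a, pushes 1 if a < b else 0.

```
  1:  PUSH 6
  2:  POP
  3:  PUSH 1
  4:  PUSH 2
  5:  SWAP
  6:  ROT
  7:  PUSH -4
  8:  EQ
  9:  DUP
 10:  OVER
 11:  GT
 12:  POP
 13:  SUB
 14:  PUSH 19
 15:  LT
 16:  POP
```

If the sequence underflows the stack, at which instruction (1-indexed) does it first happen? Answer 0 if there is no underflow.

PUSH 6  [6]
POP     []
PUSH 1  [1]
PUSH 2  [1, 2]
SWAP    [2, 1]
ROT  — needs 3 operands, stack has 2 → underflow

6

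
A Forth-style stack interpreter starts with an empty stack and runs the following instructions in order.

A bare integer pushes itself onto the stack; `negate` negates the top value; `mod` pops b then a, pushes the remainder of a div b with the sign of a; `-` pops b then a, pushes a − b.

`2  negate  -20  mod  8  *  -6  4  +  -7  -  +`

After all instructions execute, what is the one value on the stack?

-11

2      : 2
negate : -2
-20    : -2 -20
mod    : -2
8      : -2 8
*      : -16
-6     : -16 -6
4      : -16 -6 4
+      : -16 -2
-7     : -16 -2 -7
-      : -16 5
+      : -11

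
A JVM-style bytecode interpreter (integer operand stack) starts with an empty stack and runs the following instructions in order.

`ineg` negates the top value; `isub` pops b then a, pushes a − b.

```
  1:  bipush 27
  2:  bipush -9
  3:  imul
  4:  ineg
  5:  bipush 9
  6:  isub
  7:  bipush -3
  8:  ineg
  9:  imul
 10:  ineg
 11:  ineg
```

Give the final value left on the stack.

bipush 27 -> [27]
bipush -9 -> [27, -9]
imul      -> [-243]
ineg      -> [243]
bipush 9  -> [243, 9]
isub      -> [234]
bipush -3 -> [234, -3]
ineg      -> [234, 3]
imul      -> [702]
ineg      -> [-702]
ineg      -> [702]

702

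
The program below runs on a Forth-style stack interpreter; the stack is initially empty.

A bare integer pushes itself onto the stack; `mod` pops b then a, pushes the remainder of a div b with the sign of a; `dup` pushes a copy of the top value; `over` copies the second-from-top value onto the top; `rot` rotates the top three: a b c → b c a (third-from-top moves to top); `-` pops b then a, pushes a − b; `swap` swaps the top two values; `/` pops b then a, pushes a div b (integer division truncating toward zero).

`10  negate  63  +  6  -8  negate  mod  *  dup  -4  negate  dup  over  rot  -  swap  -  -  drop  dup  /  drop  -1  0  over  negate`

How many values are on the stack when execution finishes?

10     → [10]
negate → [-10]
63     → [-10, 63]
+      → [53]
6      → [53, 6]
-8     → [53, 6, -8]
negate → [53, 6, 8]
mod    → [53, 6]
*      → [318]
dup    → [318, 318]
-4     → [318, 318, -4]
negate → [318, 318, 4]
dup    → [318, 318, 4, 4]
over   → [318, 318, 4, 4, 4]
rot    → [318, 318, 4, 4, 4]
-      → [318, 318, 4, 0]
swap   → [318, 318, 0, 4]
-      → [318, 318, -4]
-      → [318, 322]
drop   → [318]
dup    → [318, 318]
/      → [1]
drop   → []
-1     → [-1]
0      → [-1, 0]
over   → [-1, 0, -1]
negate → [-1, 0, 1]

3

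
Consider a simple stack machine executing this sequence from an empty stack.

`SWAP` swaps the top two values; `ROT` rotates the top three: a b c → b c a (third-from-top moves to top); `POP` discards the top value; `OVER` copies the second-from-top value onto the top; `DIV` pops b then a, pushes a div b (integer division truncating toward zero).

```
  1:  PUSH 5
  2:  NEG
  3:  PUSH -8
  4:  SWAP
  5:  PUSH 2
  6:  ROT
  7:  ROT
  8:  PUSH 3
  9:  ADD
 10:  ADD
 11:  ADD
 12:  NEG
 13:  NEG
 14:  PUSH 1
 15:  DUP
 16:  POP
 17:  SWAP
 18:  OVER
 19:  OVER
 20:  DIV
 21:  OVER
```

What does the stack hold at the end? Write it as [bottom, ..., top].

PUSH 5   5
NEG      -5
PUSH -8  -5 -8
SWAP     -8 -5
PUSH 2   -8 -5 2
ROT      -5 2 -8
ROT      2 -8 -5
PUSH 3   2 -8 -5 3
ADD      2 -8 -2
ADD      2 -10
ADD      -8
NEG      8
NEG      -8
PUSH 1   -8 1
DUP      -8 1 1
POP      -8 1
SWAP     1 -8
OVER     1 -8 1
OVER     1 -8 1 -8
DIV      1 -8 0
OVER     1 -8 0 -8

[1, -8, 0, -8]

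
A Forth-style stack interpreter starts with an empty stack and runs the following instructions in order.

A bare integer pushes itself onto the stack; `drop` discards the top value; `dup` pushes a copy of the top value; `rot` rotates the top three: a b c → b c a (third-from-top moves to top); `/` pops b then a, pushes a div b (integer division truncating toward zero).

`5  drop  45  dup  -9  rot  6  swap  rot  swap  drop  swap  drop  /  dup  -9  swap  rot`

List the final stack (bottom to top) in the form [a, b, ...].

5    -> 5
drop -> (empty)
45   -> 45
dup  -> 45 45
-9   -> 45 45 -9
rot  -> 45 -9 45
6    -> 45 -9 45 6
swap -> 45 -9 6 45
rot  -> 45 6 45 -9
swap -> 45 6 -9 45
drop -> 45 6 -9
swap -> 45 -9 6
drop -> 45 -9
/    -> -5
dup  -> -5 -5
-9   -> -5 -5 -9
swap -> -5 -9 -5
rot  -> -9 -5 -5

[-9, -5, -5]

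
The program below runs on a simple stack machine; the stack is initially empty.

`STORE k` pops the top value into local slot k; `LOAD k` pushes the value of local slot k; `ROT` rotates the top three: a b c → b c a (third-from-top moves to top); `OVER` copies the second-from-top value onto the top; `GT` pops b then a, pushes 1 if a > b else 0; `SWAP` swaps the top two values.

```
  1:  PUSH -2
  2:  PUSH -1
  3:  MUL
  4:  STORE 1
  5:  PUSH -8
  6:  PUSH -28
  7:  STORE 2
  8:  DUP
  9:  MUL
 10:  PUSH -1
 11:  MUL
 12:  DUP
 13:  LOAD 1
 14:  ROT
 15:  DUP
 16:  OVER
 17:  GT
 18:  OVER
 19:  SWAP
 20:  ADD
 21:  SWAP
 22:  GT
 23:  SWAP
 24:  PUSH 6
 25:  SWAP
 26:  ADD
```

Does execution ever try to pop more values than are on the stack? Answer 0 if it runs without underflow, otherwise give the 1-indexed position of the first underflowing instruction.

PUSH -2  → -2
PUSH -1  → -2 -1
MUL      → 2
STORE 1  → (empty)
PUSH -8  → -8
PUSH -28 → -8 -28
STORE 2  → -8
DUP      → -8 -8
MUL      → 64
PUSH -1  → 64 -1
MUL      → -64
DUP      → -64 -64
LOAD 1   → -64 -64 2
ROT      → -64 2 -64
DUP      → -64 2 -64 -64
OVER     → -64 2 -64 -64 -64
GT       → -64 2 -64 0
OVER     → -64 2 -64 0 -64
SWAP     → -64 2 -64 -64 0
ADD      → -64 2 -64 -64
SWAP     → -64 2 -64 -64
GT       → -64 2 0
SWAP     → -64 0 2
PUSH 6   → -64 0 2 6
SWAP     → -64 0 6 2
ADD      → -64 0 8

0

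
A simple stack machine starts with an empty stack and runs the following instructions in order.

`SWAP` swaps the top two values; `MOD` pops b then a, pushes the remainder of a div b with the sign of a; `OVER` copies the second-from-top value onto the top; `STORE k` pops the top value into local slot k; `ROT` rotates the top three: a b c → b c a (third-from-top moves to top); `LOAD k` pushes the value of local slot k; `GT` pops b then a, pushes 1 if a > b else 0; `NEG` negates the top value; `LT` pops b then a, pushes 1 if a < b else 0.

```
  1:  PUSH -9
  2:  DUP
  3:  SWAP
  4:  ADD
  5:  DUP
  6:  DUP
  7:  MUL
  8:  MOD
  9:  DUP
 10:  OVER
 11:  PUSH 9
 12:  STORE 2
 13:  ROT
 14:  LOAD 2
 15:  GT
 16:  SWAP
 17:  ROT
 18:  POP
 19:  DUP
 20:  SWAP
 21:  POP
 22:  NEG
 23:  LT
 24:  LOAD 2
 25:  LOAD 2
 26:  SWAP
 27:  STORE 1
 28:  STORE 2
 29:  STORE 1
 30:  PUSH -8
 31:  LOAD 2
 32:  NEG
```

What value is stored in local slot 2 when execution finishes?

PUSH -9 -> -9
DUP     -> -9 -9
SWAP    -> -9 -9
ADD     -> -18
DUP     -> -18 -18
DUP     -> -18 -18 -18
MUL     -> -18 324
MOD     -> -18
DUP     -> -18 -18
OVER    -> -18 -18 -18
PUSH 9  -> -18 -18 -18 9
STORE 2 -> -18 -18 -18
ROT     -> -18 -18 -18
LOAD 2  -> -18 -18 -18 9
GT      -> -18 -18 0
SWAP    -> -18 0 -18
ROT     -> 0 -18 -18
POP     -> 0 -18
DUP     -> 0 -18 -18
SWAP    -> 0 -18 -18
POP     -> 0 -18
NEG     -> 0 18
LT      -> 1
LOAD 2  -> 1 9
LOAD 2  -> 1 9 9
SWAP    -> 1 9 9
STORE 1 -> 1 9
STORE 2 -> 1
STORE 1 -> (empty)
PUSH -8 -> -8
LOAD 2  -> -8 9
NEG     -> -8 -9

9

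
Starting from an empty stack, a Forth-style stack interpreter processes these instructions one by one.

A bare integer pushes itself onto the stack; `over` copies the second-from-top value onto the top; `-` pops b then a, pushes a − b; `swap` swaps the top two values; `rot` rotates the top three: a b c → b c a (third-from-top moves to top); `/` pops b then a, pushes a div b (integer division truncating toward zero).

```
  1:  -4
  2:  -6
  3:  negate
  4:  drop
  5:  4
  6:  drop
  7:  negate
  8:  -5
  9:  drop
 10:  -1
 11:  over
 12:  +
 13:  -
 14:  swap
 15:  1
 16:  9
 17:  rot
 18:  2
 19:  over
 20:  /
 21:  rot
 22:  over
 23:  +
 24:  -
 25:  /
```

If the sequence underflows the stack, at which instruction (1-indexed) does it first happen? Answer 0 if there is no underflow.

14

-4     → [-4]
-6     → [-4, -6]
negate → [-4, 6]
drop   → [-4]
4      → [-4, 4]
drop   → [-4]
negate → [4]
-5     → [4, -5]
drop   → [4]
-1     → [4, -1]
over   → [4, -1, 4]
+      → [4, 3]
-      → [1]
swap  — needs 2 operands, stack has 1 → underflow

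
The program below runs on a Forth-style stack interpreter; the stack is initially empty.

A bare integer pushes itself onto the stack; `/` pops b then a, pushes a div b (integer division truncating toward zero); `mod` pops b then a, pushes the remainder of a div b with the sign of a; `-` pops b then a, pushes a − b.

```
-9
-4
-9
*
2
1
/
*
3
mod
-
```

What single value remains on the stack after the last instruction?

-9  → [-9]
-4  → [-9, -4]
-9  → [-9, -4, -9]
*   → [-9, 36]
2   → [-9, 36, 2]
1   → [-9, 36, 2, 1]
/   → [-9, 36, 2]
*   → [-9, 72]
3   → [-9, 72, 3]
mod → [-9, 0]
-   → [-9]

-9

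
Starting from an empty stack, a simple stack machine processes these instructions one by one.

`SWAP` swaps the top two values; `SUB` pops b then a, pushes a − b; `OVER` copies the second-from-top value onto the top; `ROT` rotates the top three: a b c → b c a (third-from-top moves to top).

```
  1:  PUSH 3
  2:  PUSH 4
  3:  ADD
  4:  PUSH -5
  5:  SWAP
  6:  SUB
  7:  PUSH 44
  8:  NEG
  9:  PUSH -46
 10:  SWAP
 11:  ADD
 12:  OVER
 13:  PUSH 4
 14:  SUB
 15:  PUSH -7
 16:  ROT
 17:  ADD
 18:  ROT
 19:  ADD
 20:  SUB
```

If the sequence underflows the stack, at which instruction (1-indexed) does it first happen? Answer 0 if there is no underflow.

0

PUSH 3   -> [3]
PUSH 4   -> [3, 4]
ADD      -> [7]
PUSH -5  -> [7, -5]
SWAP     -> [-5, 7]
SUB      -> [-12]
PUSH 44  -> [-12, 44]
NEG      -> [-12, -44]
PUSH -46 -> [-12, -44, -46]
SWAP     -> [-12, -46, -44]
ADD      -> [-12, -90]
OVER     -> [-12, -90, -12]
PUSH 4   -> [-12, -90, -12, 4]
SUB      -> [-12, -90, -16]
PUSH -7  -> [-12, -90, -16, -7]
ROT      -> [-12, -16, -7, -90]
ADD      -> [-12, -16, -97]
ROT      -> [-16, -97, -12]
ADD      -> [-16, -109]
SUB      -> [93]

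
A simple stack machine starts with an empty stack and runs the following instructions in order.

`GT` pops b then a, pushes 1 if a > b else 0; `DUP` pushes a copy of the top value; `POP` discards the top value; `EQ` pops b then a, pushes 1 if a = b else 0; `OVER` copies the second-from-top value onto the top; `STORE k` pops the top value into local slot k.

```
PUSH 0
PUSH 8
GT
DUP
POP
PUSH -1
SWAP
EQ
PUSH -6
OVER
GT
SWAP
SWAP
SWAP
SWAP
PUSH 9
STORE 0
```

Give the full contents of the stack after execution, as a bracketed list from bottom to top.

PUSH 0  → 0
PUSH 8  → 0 8
GT      → 0
DUP     → 0 0
POP     → 0
PUSH -1 → 0 -1
SWAP    → -1 0
EQ      → 0
PUSH -6 → 0 -6
OVER    → 0 -6 0
GT      → 0 0
SWAP    → 0 0
SWAP    → 0 0
SWAP    → 0 0
SWAP    → 0 0
PUSH 9  → 0 0 9
STORE 0 → 0 0

[0, 0]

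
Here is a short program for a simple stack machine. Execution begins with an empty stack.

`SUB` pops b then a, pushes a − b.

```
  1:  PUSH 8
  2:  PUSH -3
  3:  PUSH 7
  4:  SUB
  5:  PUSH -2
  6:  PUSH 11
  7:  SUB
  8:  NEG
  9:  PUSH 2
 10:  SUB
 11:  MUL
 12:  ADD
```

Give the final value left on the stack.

-102

PUSH 8   [8]
PUSH -3  [8, -3]
PUSH 7   [8, -3, 7]
SUB      [8, -10]
PUSH -2  [8, -10, -2]
PUSH 11  [8, -10, -2, 11]
SUB      [8, -10, -13]
NEG      [8, -10, 13]
PUSH 2   [8, -10, 13, 2]
SUB      [8, -10, 11]
MUL      [8, -110]
ADD      [-102]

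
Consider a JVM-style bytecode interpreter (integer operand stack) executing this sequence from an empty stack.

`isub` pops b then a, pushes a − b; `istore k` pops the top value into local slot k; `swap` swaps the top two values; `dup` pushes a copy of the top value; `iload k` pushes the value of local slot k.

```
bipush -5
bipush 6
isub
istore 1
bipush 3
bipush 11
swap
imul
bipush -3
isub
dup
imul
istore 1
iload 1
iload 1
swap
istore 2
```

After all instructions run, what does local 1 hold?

bipush -5 : [-5]
bipush 6  : [-5, 6]
isub      : [-11]
istore 1  : []
bipush 3  : [3]
bipush 11 : [3, 11]
swap      : [11, 3]
imul      : [33]
bipush -3 : [33, -3]
isub      : [36]
dup       : [36, 36]
imul      : [1296]
istore 1  : []
iload 1   : [1296]
iload 1   : [1296, 1296]
swap      : [1296, 1296]
istore 2  : [1296]

1296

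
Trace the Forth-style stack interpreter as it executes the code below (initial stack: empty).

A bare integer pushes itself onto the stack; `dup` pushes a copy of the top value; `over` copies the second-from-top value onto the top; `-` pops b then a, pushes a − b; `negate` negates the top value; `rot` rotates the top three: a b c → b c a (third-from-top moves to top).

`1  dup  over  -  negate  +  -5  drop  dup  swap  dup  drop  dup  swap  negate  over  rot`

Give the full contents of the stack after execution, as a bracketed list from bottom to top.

[1, -1, 1, 1]

1       1
dup     1 1
over    1 1 1
-       1 0
negate  1 0
+       1
-5      1 -5
drop    1
dup     1 1
swap    1 1
dup     1 1 1
drop    1 1
dup     1 1 1
swap    1 1 1
negate  1 1 -1
over    1 1 -1 1
rot     1 -1 1 1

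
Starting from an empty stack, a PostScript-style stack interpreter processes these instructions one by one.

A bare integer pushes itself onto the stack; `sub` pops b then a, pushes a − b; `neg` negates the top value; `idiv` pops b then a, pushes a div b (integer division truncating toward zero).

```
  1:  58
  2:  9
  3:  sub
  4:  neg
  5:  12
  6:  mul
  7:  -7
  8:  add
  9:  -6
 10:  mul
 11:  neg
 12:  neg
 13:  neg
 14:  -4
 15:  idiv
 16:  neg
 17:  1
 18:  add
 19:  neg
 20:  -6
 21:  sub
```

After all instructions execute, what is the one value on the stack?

897

58   : [58]
9    : [58, 9]
sub  : [49]
neg  : [-49]
12   : [-49, 12]
mul  : [-588]
-7   : [-588, -7]
add  : [-595]
-6   : [-595, -6]
mul  : [3570]
neg  : [-3570]
neg  : [3570]
neg  : [-3570]
-4   : [-3570, -4]
idiv : [892]
neg  : [-892]
1    : [-892, 1]
add  : [-891]
neg  : [891]
-6   : [891, -6]
sub  : [897]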